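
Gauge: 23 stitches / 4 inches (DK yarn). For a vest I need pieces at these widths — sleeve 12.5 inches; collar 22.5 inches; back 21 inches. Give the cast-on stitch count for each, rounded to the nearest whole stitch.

Rate = 23/4 = 5.75 sts per in.
sleeve: 12.5 × 5.75 = 71.88 → 72.
collar: 22.5 × 5.75 = 129.38 → 129.
back: 21 × 5.75 = 120.75 → 121.

sleeve 72; collar 129; back 121.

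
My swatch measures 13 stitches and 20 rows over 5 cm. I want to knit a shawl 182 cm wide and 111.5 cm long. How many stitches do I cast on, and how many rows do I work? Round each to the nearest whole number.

Stitch gauge = 13/5 = 2.6 sts/cm; 182 × 2.6 = 473.20 → 473 sts.
Row gauge = 20/5 = 4 rows/cm; 111.5 × 4 = 446.00 → 446 rows.

Cast on 473 stitches and work 446 rows.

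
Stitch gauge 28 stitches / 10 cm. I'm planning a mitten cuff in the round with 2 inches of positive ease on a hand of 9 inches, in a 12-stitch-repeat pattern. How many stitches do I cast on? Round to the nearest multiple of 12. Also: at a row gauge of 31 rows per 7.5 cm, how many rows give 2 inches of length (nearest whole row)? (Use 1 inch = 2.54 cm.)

Cast on 84 stitches; work 21 rows.

Finished = 9 + 2 = 11 inches.
11 inches × 2.54 = 27.94 cm.
28/10 = 2.8 sts per cm; 27.94 × 2.8 = 78.23 sts.
Nearest multiple of 12 → 84.
2 inches = 5.08 cm; × 4.133 = 21.00 → 21 rows.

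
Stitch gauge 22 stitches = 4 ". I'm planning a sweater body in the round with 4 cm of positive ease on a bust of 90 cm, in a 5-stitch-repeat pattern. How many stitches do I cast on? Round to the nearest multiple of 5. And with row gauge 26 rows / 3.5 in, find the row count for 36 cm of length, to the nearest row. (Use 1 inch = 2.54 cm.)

Finished = 90 + 4 = 94 cm.
94 cm × 1/2.54 = 37.01 inches.
22/4 = 5.5 sts per in; 37.01 × 5.5 = 203.54 sts.
Nearest multiple of 5 → 205.
36 cm = 14.17 inches; × 7.429 = 105.29 → 105 rows.

Cast on 205 stitches; work 105 rows.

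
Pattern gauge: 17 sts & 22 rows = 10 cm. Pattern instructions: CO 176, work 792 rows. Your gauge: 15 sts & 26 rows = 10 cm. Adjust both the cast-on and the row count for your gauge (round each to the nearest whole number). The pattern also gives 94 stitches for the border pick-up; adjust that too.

Stitches: 176 × 15/17 = 155.29 → 155.
Rows: 792 × 26/22 = 936.00 → 936.
border pick-up: 94 × 15/17 = 82.94 → 83.

Cast on 155 stitches; work 936 rows; border pick-up 83 stitches.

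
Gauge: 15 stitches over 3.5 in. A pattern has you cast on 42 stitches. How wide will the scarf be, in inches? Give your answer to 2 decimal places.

15 stitches / 3.5 inch = 4.286 stitches per inch.
42 / 4.286 = 9.800 inches.

9.80 inches.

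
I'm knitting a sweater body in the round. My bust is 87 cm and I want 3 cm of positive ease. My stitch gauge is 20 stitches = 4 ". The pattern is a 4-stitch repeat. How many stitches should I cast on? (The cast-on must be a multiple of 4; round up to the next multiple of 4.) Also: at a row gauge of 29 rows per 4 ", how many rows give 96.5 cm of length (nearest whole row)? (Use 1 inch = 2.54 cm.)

Cast on 180 stitches; work 275 rows.

Finished = 87 + 3 = 90 cm.
90 cm × 1/2.54 = 35.43 inches.
20/4 = 5 sts per in; 35.43 × 5 = 177.17 sts.
Next multiple of 4 → 180.
96.5 cm = 37.99 inches; × 7.25 = 275.44 → 275 rows.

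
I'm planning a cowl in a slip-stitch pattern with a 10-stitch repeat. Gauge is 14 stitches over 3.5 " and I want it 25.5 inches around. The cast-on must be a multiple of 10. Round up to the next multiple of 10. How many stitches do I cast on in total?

14 / 3.5 = 4 sts per inch.
25.5 × 4 = 102.00 sts.
Next multiple of 10: 110.

110 stitches.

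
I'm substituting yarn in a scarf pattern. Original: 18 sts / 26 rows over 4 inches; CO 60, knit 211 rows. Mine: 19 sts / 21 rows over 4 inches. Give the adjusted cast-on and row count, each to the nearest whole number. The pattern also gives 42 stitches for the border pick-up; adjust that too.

Stitches: 60 × 19/18 = 63.33 → 63.
Rows: 211 × 21/26 = 170.42 → 170.
border pick-up: 42 × 19/18 = 44.33 → 44.

Cast on 63 stitches; work 170 rows; border pick-up 44 stitches.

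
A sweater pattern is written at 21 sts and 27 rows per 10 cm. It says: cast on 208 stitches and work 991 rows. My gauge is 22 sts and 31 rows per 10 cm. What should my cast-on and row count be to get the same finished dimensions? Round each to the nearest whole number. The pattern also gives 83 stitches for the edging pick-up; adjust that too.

Cast on 218 stitches; work 1138 rows; edging pick-up 87 stitches.

Stitches: 208 × 22/21 = 217.90 → 218.
Rows: 991 × 31/27 = 1137.81 → 1138.
edging pick-up: 83 × 22/21 = 86.95 → 87.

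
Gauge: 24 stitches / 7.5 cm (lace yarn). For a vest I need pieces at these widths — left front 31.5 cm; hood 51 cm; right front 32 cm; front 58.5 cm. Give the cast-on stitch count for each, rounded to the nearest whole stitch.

left front 101; hood 163; right front 102; front 187.

Rate = 24/7.5 = 3.2 sts per cm.
left front: 31.5 × 3.2 = 100.80 → 101.
hood: 51 × 3.2 = 163.20 → 163.
right front: 32 × 3.2 = 102.40 → 102.
front: 58.5 × 3.2 = 187.20 → 187.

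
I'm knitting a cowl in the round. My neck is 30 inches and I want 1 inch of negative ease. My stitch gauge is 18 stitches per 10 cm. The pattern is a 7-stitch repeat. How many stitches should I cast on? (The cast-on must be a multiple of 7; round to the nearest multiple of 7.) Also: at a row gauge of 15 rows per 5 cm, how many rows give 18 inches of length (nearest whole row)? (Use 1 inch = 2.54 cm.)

Finished = 30 − 1 = 29 inches.
29 inches × 2.54 = 73.66 cm.
18/10 = 1.8 sts per cm; 73.66 × 1.8 = 132.59 sts.
Nearest multiple of 7 → 133.
18 inches = 45.72 cm; × 3 = 137.16 → 137 rows.

Cast on 133 stitches; work 137 rows.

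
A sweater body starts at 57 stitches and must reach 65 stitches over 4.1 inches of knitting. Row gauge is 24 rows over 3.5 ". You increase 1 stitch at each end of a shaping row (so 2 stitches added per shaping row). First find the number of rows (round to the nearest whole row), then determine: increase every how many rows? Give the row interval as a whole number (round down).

Rows = 4.1 × 6.857 = 28.1 → 28 rows.
Stitches to add: 8 → 4 shaping rows (at 2 st each).
28 / 4 = 7.00 → every 7 rows.

Increase every 7th row.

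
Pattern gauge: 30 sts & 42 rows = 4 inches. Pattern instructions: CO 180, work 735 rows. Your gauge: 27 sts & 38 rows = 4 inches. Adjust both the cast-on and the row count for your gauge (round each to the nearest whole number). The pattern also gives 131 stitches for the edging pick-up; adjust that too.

Cast on 162 stitches; work 665 rows; edging pick-up 118 stitches.

Stitches: 180 × 27/30 = 162.00 → 162.
Rows: 735 × 38/42 = 665.00 → 665.
edging pick-up: 131 × 27/30 = 117.90 → 118.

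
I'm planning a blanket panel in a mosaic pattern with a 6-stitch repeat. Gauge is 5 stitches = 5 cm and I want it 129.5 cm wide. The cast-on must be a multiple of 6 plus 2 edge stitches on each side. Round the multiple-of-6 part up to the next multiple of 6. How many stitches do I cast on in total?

CO 130 sts.

5 / 5 = 1 sts per cm.
129.5 × 1 = 129.50 sts.
Less 4 edge sts → 125.50 for the repeat.
Next multiple of 6: 126.
Add back 4 edge sts → 130.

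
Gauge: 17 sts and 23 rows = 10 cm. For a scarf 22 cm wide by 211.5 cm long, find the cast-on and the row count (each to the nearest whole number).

Stitch gauge = 17/10 = 1.7 sts/cm; 22 × 1.7 = 37.40 → 37 sts.
Row gauge = 23/10 = 2.3 rows/cm; 211.5 × 2.3 = 486.45 → 486 rows.

Cast on 37 stitches and work 486 rows.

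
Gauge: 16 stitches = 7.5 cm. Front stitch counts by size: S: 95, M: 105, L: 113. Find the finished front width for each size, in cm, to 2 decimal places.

16/7.5 = 2.133 sts per cm.
S: 95 / 2.133 = 44.531 → 44.53 cm.
M: 105 / 2.133 = 49.219 → 49.22 cm.
L: 113 / 2.133 = 52.969 → 52.97 cm.

S 44.53 cm; M 49.22 cm; L 52.97 cm.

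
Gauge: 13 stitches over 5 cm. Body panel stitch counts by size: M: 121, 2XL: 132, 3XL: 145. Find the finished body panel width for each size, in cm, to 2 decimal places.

13/5 = 2.6 sts per cm.
M: 121 / 2.6 = 46.538 → 46.54 cm.
2XL: 132 / 2.6 = 50.769 → 50.77 cm.
3XL: 145 / 2.6 = 55.769 → 55.77 cm.

M 46.54 cm; 2XL 50.77 cm; 3XL 55.77 cm.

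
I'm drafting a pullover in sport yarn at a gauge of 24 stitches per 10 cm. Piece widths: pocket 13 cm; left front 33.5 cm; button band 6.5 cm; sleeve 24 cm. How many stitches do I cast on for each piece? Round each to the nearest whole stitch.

pocket 31; left front 80; button band 16; sleeve 58.

Rate = 24/10 = 2.4 sts per cm.
pocket: 13 × 2.4 = 31.20 → 31.
left front: 33.5 × 2.4 = 80.40 → 80.
button band: 6.5 × 2.4 = 15.60 → 16.
sleeve: 24 × 2.4 = 57.60 → 58.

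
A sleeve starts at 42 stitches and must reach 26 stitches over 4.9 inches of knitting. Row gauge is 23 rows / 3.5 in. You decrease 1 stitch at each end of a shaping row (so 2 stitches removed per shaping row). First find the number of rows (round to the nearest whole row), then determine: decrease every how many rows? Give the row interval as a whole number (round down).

Rows = 4.9 × 6.571 = 32.2 → 32 rows.
Stitches to remove: 16 → 8 shaping rows (at 2 st each).
32 / 8 = 4.00 → every 4 rows.

Decrease every 4th row.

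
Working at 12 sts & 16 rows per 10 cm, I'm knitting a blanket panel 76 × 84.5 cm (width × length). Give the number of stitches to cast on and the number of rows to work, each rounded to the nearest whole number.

Cast on 91 stitches and work 135 rows.

Stitch gauge = 12/10 = 1.2 sts/cm; 76 × 1.2 = 91.20 → 91 sts.
Row gauge = 16/10 = 1.6 rows/cm; 84.5 × 1.6 = 135.20 → 135 rows.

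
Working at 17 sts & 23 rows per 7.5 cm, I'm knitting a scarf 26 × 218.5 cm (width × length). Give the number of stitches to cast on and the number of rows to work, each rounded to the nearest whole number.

Cast on 59 stitches and work 670 rows.

Stitch gauge = 17/7.5 = 2.267 sts/cm; 26 × 2.267 = 58.93 → 59 sts.
Row gauge = 23/7.5 = 3.067 rows/cm; 218.5 × 3.067 = 670.07 → 670 rows.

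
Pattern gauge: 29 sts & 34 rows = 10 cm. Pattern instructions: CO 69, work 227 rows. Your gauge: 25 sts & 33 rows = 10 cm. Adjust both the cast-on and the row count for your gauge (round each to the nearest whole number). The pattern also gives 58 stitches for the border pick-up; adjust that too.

Stitches: 69 × 25/29 = 59.48 → 59.
Rows: 227 × 33/34 = 220.32 → 220.
border pick-up: 58 × 25/29 = 50.00 → 50.

Cast on 59 stitches; work 220 rows; border pick-up 50 stitches.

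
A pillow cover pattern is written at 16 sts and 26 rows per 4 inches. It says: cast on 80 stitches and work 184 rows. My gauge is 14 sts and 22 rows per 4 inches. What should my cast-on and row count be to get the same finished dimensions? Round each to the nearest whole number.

Stitches: 80 × 14/16 = 70.00 → 70.
Rows: 184 × 22/26 = 155.69 → 156.

Cast on 70 stitches; work 156 rows.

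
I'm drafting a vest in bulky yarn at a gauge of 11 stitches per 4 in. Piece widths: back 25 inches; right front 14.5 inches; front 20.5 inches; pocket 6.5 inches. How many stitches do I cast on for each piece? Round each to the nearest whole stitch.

Rate = 11/4 = 2.75 sts per in.
back: 25 × 2.75 = 68.75 → 69.
right front: 14.5 × 2.75 = 39.88 → 40.
front: 20.5 × 2.75 = 56.38 → 56.
pocket: 6.5 × 2.75 = 17.88 → 18.

back 69; right front 40; front 56; pocket 18.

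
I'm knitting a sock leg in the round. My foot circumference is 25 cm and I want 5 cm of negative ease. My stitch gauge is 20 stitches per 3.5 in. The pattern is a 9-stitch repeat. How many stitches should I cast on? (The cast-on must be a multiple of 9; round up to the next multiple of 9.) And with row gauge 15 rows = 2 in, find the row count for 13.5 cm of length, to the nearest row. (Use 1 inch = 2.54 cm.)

Cast on 45 stitches; work 40 rows.

Finished = 25 − 5 = 20 cm.
20 cm × 1/2.54 = 7.87 inches.
20/3.5 = 5.714 sts per in; 7.87 × 5.714 = 44.99 sts.
Next multiple of 9 → 45.
13.5 cm = 5.31 inches; × 7.5 = 39.86 → 40 rows.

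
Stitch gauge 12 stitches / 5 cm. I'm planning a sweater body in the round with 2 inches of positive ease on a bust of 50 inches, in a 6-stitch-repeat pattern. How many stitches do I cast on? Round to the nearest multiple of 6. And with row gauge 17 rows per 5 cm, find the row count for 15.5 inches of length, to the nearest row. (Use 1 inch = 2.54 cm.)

Finished = 50 + 2 = 52 inches.
52 inches × 2.54 = 132.08 cm.
12/5 = 2.4 sts per cm; 132.08 × 2.4 = 316.99 sts.
Nearest multiple of 6 → 318.
15.5 inches = 39.37 cm; × 3.4 = 133.86 → 134 rows.

Cast on 318 stitches; work 134 rows.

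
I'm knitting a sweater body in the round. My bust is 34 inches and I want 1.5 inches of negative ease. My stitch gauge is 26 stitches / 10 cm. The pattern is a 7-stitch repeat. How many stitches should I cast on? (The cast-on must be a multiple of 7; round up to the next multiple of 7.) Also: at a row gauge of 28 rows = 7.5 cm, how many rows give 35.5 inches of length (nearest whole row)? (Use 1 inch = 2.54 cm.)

Cast on 217 stitches; work 337 rows.

Finished = 34 − 1.5 = 32.5 inches.
32.5 inches × 2.54 = 82.55 cm.
26/10 = 2.6 sts per cm; 82.55 × 2.6 = 214.63 sts.
Next multiple of 7 → 217.
35.5 inches = 90.17 cm; × 3.733 = 336.63 → 337 rows.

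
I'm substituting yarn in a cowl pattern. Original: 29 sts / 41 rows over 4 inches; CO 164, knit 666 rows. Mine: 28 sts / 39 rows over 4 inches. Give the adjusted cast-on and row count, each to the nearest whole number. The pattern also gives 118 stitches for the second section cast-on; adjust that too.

Stitches: 164 × 28/29 = 158.34 → 158.
Rows: 666 × 39/41 = 633.51 → 634.
second section cast-on: 118 × 28/29 = 113.93 → 114.

Cast on 158 stitches; work 634 rows; second section cast-on 114 stitches.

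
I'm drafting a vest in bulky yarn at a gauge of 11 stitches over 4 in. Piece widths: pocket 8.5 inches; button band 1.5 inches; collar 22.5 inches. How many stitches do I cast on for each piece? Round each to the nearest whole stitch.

Rate = 11/4 = 2.75 sts per in.
pocket: 8.5 × 2.75 = 23.38 → 23.
button band: 1.5 × 2.75 = 4.12 → 4.
collar: 22.5 × 2.75 = 61.88 → 62.

pocket 23; button band 4; collar 62.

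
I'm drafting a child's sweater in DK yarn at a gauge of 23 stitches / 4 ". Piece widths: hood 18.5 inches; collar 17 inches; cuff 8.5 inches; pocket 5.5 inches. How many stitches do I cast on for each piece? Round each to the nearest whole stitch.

Rate = 23/4 = 5.75 sts per in.
hood: 18.5 × 5.75 = 106.38 → 106.
collar: 17 × 5.75 = 97.75 → 98.
cuff: 8.5 × 5.75 = 48.88 → 49.
pocket: 5.5 × 5.75 = 31.62 → 32.

hood 106; collar 98; cuff 49; pocket 32.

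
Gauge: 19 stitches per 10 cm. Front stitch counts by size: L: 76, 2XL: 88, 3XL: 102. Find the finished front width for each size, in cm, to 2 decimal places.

L 40.00 cm; 2XL 46.32 cm; 3XL 53.68 cm.

19/10 = 1.9 sts per cm.
L: 76 / 1.9 = 40.000 → 40.00 cm.
2XL: 88 / 1.9 = 46.316 → 46.32 cm.
3XL: 102 / 1.9 = 53.684 → 53.68 cm.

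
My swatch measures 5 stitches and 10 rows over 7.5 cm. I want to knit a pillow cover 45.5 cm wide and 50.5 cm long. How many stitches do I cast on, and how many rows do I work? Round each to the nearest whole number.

Cast on 30 stitches and work 67 rows.

Stitch gauge = 5/7.5 = 0.667 sts/cm; 45.5 × 0.667 = 30.33 → 30 sts.
Row gauge = 10/7.5 = 1.333 rows/cm; 50.5 × 1.333 = 67.33 → 67 rows.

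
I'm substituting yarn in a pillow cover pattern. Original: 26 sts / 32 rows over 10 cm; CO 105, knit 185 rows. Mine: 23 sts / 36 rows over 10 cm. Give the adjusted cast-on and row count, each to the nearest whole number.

Cast on 93 stitches; work 208 rows.

Stitches: 105 × 23/26 = 92.88 → 93.
Rows: 185 × 36/32 = 208.12 → 208.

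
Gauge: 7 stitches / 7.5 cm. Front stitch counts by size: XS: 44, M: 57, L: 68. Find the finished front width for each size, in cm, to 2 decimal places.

7/7.5 = 0.933 sts per cm.
XS: 44 / 0.933 = 47.143 → 47.14 cm.
M: 57 / 0.933 = 61.071 → 61.07 cm.
L: 68 / 0.933 = 72.857 → 72.86 cm.

XS 47.14 cm; M 61.07 cm; L 72.86 cm.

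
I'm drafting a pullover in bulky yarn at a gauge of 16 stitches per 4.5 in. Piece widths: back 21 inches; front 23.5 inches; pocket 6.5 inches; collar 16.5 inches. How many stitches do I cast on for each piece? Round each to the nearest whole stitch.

back 75; front 84; pocket 23; collar 59.

Rate = 16/4.5 = 3.556 sts per in.
back: 21 × 3.556 = 74.67 → 75.
front: 23.5 × 3.556 = 83.56 → 84.
pocket: 6.5 × 3.556 = 23.11 → 23.
collar: 16.5 × 3.556 = 58.67 → 59.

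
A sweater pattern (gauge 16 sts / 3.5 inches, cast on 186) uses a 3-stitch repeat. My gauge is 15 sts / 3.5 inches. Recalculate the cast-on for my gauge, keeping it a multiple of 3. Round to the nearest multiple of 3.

CO 174 sts.

186 × 15 / 16 = 174.38.
Nearest multiple of 3: 174.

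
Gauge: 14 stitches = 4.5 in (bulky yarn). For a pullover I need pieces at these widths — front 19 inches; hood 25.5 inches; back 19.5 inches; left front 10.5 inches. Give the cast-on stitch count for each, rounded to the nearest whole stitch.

Rate = 14/4.5 = 3.111 sts per in.
front: 19 × 3.111 = 59.11 → 59.
hood: 25.5 × 3.111 = 79.33 → 79.
back: 19.5 × 3.111 = 60.67 → 61.
left front: 10.5 × 3.111 = 32.67 → 33.

front 59; hood 79; back 61; left front 33.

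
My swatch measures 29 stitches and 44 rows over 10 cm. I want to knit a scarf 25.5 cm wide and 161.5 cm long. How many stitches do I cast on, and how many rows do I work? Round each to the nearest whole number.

Cast on 74 stitches and work 711 rows.

Stitch gauge = 29/10 = 2.9 sts/cm; 25.5 × 2.9 = 73.95 → 74 sts.
Row gauge = 44/10 = 4.4 rows/cm; 161.5 × 4.4 = 710.60 → 711 rows.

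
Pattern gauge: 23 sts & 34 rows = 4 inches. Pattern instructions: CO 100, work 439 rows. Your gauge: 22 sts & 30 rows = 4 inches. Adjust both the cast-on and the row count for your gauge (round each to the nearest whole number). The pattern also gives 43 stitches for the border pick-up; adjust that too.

Stitches: 100 × 22/23 = 95.65 → 96.
Rows: 439 × 30/34 = 387.35 → 387.
border pick-up: 43 × 22/23 = 41.13 → 41.

Cast on 96 stitches; work 387 rows; border pick-up 41 stitches.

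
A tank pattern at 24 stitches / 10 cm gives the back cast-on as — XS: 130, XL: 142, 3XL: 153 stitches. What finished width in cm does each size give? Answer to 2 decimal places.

24/10 = 2.4 sts per cm.
XS: 130 / 2.4 = 54.167 → 54.17 cm.
XL: 142 / 2.4 = 59.167 → 59.17 cm.
3XL: 153 / 2.4 = 63.750 → 63.75 cm.

XS 54.17 cm; XL 59.17 cm; 3XL 63.75 cm.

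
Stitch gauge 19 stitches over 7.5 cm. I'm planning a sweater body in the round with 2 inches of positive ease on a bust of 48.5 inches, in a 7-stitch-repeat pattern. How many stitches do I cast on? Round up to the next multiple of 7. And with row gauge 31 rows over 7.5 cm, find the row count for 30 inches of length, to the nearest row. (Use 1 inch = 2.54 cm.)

Cast on 329 stitches; work 315 rows.

Finished = 48.5 + 2 = 50.5 inches.
50.5 inches × 2.54 = 128.27 cm.
19/7.5 = 2.533 sts per cm; 128.27 × 2.533 = 324.95 sts.
Next multiple of 7 → 329.
30 inches = 76.20 cm; × 4.133 = 314.96 → 315 rows.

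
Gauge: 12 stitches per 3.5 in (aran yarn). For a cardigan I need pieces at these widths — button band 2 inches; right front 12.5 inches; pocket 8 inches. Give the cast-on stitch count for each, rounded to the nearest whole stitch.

Rate = 12/3.5 = 3.429 sts per in.
button band: 2 × 3.429 = 6.86 → 7.
right front: 12.5 × 3.429 = 42.86 → 43.
pocket: 8 × 3.429 = 27.43 → 27.

button band 7; right front 43; pocket 27.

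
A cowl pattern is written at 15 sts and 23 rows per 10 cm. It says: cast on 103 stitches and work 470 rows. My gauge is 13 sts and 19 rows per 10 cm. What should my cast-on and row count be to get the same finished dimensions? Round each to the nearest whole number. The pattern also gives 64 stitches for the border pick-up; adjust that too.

Cast on 89 stitches; work 388 rows; border pick-up 55 stitches.

Stitches: 103 × 13/15 = 89.27 → 89.
Rows: 470 × 19/23 = 388.26 → 388.
border pick-up: 64 × 13/15 = 55.47 → 55.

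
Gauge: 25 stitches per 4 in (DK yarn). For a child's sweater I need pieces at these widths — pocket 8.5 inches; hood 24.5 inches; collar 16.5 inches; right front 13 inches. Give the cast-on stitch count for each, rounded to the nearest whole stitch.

pocket 53; hood 153; collar 103; right front 81.

Rate = 25/4 = 6.25 sts per in.
pocket: 8.5 × 6.25 = 53.12 → 53.
hood: 24.5 × 6.25 = 153.12 → 153.
collar: 16.5 × 6.25 = 103.12 → 103.
right front: 13 × 6.25 = 81.25 → 81.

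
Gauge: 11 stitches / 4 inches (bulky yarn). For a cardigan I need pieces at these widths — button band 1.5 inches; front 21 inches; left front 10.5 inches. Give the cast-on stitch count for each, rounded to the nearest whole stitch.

button band 4; front 58; left front 29.

Rate = 11/4 = 2.75 sts per in.
button band: 1.5 × 2.75 = 4.12 → 4.
front: 21 × 2.75 = 57.75 → 58.
left front: 10.5 × 2.75 = 28.88 → 29.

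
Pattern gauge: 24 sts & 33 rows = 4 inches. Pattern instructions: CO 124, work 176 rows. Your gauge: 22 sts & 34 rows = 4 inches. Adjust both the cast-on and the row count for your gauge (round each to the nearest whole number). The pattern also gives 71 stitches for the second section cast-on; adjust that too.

Cast on 114 stitches; work 181 rows; second section cast-on 65 stitches.

Stitches: 124 × 22/24 = 113.67 → 114.
Rows: 176 × 34/33 = 181.33 → 181.
second section cast-on: 71 × 22/24 = 65.08 → 65.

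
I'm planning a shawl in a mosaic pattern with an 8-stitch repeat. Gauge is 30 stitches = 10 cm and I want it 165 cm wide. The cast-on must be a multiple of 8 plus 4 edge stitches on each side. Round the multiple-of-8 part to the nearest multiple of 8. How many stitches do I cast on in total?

30 / 10 = 3 sts per cm.
165 × 3 = 495.00 sts.
Less 8 edge sts → 487.00 for the repeat.
Nearest multiple of 8: 488.
Add back 8 edge sts → 496.

CO 496 sts.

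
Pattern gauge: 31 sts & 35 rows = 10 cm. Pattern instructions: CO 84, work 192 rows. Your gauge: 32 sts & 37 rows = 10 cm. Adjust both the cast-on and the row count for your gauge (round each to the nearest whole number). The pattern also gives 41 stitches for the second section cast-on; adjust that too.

Stitches: 84 × 32/31 = 86.71 → 87.
Rows: 192 × 37/35 = 202.97 → 203.
second section cast-on: 41 × 32/31 = 42.32 → 42.

Cast on 87 stitches; work 203 rows; second section cast-on 42 stitches.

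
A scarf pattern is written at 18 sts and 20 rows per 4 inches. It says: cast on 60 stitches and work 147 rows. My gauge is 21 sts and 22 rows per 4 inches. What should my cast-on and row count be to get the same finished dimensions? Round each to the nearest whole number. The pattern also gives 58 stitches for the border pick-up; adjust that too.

Cast on 70 stitches; work 162 rows; border pick-up 68 stitches.

Stitches: 60 × 21/18 = 70.00 → 70.
Rows: 147 × 22/20 = 161.70 → 162.
border pick-up: 58 × 21/18 = 67.67 → 68.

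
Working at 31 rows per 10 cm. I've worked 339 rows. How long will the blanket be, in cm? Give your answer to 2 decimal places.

109.35 cm.

31 rows / 10 cm = 3.1 rows per cm.
339 / 3.1 = 109.355 cm.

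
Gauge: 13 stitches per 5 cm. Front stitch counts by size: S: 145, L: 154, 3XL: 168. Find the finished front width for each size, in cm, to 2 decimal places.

S 55.77 cm; L 59.23 cm; 3XL 64.62 cm.

13/5 = 2.6 sts per cm.
S: 145 / 2.6 = 55.769 → 55.77 cm.
L: 154 / 2.6 = 59.231 → 59.23 cm.
3XL: 168 / 2.6 = 64.615 → 64.62 cm.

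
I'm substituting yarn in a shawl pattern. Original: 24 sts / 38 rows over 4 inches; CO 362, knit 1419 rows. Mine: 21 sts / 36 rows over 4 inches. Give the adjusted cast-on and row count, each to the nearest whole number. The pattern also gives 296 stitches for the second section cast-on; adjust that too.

Stitches: 362 × 21/24 = 316.75 → 317.
Rows: 1419 × 36/38 = 1344.32 → 1344.
second section cast-on: 296 × 21/24 = 259.00 → 259.

Cast on 317 stitches; work 1344 rows; second section cast-on 259 stitches.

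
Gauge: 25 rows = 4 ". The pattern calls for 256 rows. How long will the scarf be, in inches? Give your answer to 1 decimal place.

41.0 inches.

25 rows / 4 inch = 6.25 rows per inch.
256 / 6.25 = 40.96 inches.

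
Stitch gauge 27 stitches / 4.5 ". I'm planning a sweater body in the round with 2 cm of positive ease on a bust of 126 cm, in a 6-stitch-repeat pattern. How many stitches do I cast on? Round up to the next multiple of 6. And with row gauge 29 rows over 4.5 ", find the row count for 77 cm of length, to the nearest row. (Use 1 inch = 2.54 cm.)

Finished = 126 + 2 = 128 cm.
128 cm × 1/2.54 = 50.39 inches.
27/4.5 = 6 sts per in; 50.39 × 6 = 302.36 sts.
Next multiple of 6 → 306.
77 cm = 30.31 inches; × 6.444 = 195.36 → 195 rows.

Cast on 306 stitches; work 195 rows.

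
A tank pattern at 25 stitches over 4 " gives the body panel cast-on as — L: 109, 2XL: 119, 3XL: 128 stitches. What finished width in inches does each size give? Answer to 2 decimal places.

L 17.44 inches; 2XL 19.04 inches; 3XL 20.48 inches.

25/4 = 6.25 sts per in.
L: 109 / 6.25 = 17.440 → 17.44 in.
2XL: 119 / 6.25 = 19.040 → 19.04 in.
3XL: 128 / 6.25 = 20.480 → 20.48 in.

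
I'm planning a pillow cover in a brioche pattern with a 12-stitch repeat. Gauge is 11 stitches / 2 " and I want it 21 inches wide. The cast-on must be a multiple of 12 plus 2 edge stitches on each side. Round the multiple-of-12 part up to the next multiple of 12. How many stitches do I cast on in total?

CO 124 sts.

11 / 2 = 5.5 sts per inch.
21 × 5.5 = 115.50 sts.
Less 4 edge sts → 111.50 for the repeat.
Next multiple of 12: 120.
Add back 4 edge sts → 124.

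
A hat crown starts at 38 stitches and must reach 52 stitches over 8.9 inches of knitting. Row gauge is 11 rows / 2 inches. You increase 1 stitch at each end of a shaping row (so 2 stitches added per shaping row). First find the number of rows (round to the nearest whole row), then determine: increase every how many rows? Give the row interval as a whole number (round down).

Increase every 7th row.

Rows = 8.9 × 5.5 = 49.0 → 49 rows.
Stitches to add: 14 → 7 shaping rows (at 2 st each).
49 / 7 = 7.00 → every 7 rows.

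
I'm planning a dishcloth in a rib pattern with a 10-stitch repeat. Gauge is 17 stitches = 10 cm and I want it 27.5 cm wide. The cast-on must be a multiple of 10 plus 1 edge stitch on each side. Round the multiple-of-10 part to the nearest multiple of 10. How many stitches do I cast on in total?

Cast on 42 stitches.

17 / 10 = 1.7 sts per cm.
27.5 × 1.7 = 46.75 sts.
Less 2 edge sts → 44.75 for the repeat.
Nearest multiple of 10: 40.
Add back 2 edge sts → 42.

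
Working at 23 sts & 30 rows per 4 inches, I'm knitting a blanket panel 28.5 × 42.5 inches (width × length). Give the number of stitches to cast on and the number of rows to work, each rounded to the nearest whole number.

Stitch gauge = 23/4 = 5.75 sts/in; 28.5 × 5.75 = 163.88 → 164 sts.
Row gauge = 30/4 = 7.5 rows/in; 42.5 × 7.5 = 318.75 → 319 rows.

Cast on 164 stitches and work 319 rows.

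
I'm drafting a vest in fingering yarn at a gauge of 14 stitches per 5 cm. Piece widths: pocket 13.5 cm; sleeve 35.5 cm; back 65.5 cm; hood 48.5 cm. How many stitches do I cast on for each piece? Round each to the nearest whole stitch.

pocket 38; sleeve 99; back 183; hood 136.

Rate = 14/5 = 2.8 sts per cm.
pocket: 13.5 × 2.8 = 37.80 → 38.
sleeve: 35.5 × 2.8 = 99.40 → 99.
back: 65.5 × 2.8 = 183.40 → 183.
hood: 48.5 × 2.8 = 135.80 → 136.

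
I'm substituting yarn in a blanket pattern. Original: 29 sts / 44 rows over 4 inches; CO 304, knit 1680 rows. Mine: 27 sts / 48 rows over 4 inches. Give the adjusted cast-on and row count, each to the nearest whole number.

Cast on 283 stitches; work 1833 rows.

Stitches: 304 × 27/29 = 283.03 → 283.
Rows: 1680 × 48/44 = 1832.73 → 1833.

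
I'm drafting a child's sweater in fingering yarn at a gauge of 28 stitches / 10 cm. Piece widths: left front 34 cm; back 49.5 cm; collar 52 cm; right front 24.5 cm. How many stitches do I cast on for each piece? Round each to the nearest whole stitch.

Rate = 28/10 = 2.8 sts per cm.
left front: 34 × 2.8 = 95.20 → 95.
back: 49.5 × 2.8 = 138.60 → 139.
collar: 52 × 2.8 = 145.60 → 146.
right front: 24.5 × 2.8 = 68.60 → 69.

left front 95; back 139; collar 146; right front 69.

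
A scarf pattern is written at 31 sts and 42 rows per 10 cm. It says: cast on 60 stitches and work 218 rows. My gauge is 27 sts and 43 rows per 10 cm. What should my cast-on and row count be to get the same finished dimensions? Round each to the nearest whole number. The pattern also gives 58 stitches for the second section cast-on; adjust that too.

Stitches: 60 × 27/31 = 52.26 → 52.
Rows: 218 × 43/42 = 223.19 → 223.
second section cast-on: 58 × 27/31 = 50.52 → 51.

Cast on 52 stitches; work 223 rows; second section cast-on 51 stitches.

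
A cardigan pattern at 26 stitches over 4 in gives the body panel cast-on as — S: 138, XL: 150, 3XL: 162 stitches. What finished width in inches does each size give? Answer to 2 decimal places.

26/4 = 6.5 sts per in.
S: 138 / 6.5 = 21.231 → 21.23 in.
XL: 150 / 6.5 = 23.077 → 23.08 in.
3XL: 162 / 6.5 = 24.923 → 24.92 in.

S 21.23 inches; XL 23.08 inches; 3XL 24.92 inches.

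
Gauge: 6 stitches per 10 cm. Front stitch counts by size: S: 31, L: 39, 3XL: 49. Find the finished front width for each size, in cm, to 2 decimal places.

S 51.67 cm; L 65.00 cm; 3XL 81.67 cm.

6/10 = 0.6 sts per cm.
S: 31 / 0.6 = 51.667 → 51.67 cm.
L: 39 / 0.6 = 65.000 → 65.00 cm.
3XL: 49 / 0.6 = 81.667 → 81.67 cm.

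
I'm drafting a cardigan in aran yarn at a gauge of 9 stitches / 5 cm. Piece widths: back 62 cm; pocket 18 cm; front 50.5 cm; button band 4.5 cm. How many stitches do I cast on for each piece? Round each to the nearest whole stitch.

Rate = 9/5 = 1.8 sts per cm.
back: 62 × 1.8 = 111.60 → 112.
pocket: 18 × 1.8 = 32.40 → 32.
front: 50.5 × 1.8 = 90.90 → 91.
button band: 4.5 × 1.8 = 8.10 → 8.

back 112; pocket 32; front 91; button band 8.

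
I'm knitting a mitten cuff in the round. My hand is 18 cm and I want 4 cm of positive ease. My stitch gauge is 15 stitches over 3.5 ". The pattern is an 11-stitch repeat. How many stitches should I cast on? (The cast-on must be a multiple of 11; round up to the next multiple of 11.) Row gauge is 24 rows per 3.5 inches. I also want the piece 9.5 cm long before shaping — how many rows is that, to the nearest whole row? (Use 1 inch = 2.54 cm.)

Cast on 44 stitches; work 26 rows.

Finished = 18 + 4 = 22 cm.
22 cm × 1/2.54 = 8.66 inches.
15/3.5 = 4.286 sts per in; 8.66 × 4.286 = 37.12 sts.
Next multiple of 11 → 44.
9.5 cm = 3.74 inches; × 6.857 = 25.65 → 26 rows.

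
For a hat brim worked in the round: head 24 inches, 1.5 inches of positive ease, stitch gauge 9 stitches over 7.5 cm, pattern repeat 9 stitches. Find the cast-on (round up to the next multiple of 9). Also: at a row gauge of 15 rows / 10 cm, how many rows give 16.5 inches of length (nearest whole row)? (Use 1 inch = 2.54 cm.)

Cast on 81 stitches; work 63 rows.

Finished = 24 + 1.5 = 25.5 inches.
25.5 inches × 2.54 = 64.77 cm.
9/7.5 = 1.2 sts per cm; 64.77 × 1.2 = 77.72 sts.
Next multiple of 9 → 81.
16.5 inches = 41.91 cm; × 1.5 = 62.87 → 63 rows.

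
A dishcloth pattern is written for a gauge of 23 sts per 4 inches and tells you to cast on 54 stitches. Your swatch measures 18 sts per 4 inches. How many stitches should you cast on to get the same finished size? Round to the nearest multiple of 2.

CO 42 sts.

Scale factor = 18 / 23 = 0.783.
54 × 18 / 23 = 42.26 sts.
→ 42 sts.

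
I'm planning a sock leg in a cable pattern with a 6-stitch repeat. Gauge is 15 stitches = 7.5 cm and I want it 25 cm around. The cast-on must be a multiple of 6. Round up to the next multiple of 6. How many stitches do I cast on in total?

15 / 7.5 = 2 sts per cm.
25 × 2 = 50.00 sts.
Next multiple of 6: 54.

54 stitches.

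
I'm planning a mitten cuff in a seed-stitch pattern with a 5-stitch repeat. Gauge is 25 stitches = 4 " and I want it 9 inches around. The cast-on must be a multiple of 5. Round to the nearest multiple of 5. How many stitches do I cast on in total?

25 / 4 = 6.25 sts per inch.
9 × 6.25 = 56.25 sts.
Nearest multiple of 5: 55.

CO 55 sts.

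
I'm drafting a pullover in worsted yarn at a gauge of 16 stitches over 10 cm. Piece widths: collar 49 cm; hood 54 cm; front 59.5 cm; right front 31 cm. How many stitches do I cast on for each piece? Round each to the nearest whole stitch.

Rate = 16/10 = 1.6 sts per cm.
collar: 49 × 1.6 = 78.40 → 78.
hood: 54 × 1.6 = 86.40 → 86.
front: 59.5 × 1.6 = 95.20 → 95.
right front: 31 × 1.6 = 49.60 → 50.

collar 78; hood 86; front 95; right front 50.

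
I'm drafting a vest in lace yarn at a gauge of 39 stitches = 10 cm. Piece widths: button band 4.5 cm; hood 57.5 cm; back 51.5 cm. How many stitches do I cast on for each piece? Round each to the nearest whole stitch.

button band 18; hood 224; back 201.

Rate = 39/10 = 3.9 sts per cm.
button band: 4.5 × 3.9 = 17.55 → 18.
hood: 57.5 × 3.9 = 224.25 → 224.
back: 51.5 × 3.9 = 200.85 → 201.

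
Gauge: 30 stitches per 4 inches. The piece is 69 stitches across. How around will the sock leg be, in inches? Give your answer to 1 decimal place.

9.2 inches.

30 stitches / 4 inch = 7.5 stitches per inch.
69 / 7.5 = 9.20 inches.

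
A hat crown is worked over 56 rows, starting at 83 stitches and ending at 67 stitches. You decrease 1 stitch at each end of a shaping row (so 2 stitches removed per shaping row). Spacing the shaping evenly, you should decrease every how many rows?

Stitches to remove: |67 − 83| = 16.
Shaping rows needed: 16 / 2 = 8.
56 rows / 8 = every 7 rows.

Decrease every 7th row.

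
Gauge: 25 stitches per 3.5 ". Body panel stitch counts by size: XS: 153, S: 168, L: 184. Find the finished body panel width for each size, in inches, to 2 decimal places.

XS 21.42 inches; S 23.52 inches; L 25.76 inches.

25/3.5 = 7.143 sts per in.
XS: 153 / 7.143 = 21.420 → 21.42 in.
S: 168 / 7.143 = 23.520 → 23.52 in.
L: 184 / 7.143 = 25.760 → 25.76 in.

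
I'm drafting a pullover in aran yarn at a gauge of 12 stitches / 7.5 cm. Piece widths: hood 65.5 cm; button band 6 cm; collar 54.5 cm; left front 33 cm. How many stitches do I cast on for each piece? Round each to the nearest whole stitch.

hood 105; button band 10; collar 87; left front 53.

Rate = 12/7.5 = 1.6 sts per cm.
hood: 65.5 × 1.6 = 104.80 → 105.
button band: 6 × 1.6 = 9.60 → 10.
collar: 54.5 × 1.6 = 87.20 → 87.
left front: 33 × 1.6 = 52.80 → 53.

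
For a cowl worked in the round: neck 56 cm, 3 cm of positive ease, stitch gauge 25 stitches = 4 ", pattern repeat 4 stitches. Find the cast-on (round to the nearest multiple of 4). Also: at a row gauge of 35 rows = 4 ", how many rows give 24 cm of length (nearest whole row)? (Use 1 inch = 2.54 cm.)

Cast on 144 stitches; work 83 rows.

Finished = 56 + 3 = 59 cm.
59 cm × 1/2.54 = 23.23 inches.
25/4 = 6.25 sts per in; 23.23 × 6.25 = 145.18 sts.
Nearest multiple of 4 → 144.
24 cm = 9.45 inches; × 8.75 = 82.68 → 83 rows.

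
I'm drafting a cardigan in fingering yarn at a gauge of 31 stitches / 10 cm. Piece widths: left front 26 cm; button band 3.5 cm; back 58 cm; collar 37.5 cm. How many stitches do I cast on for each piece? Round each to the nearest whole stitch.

left front 81; button band 11; back 180; collar 116.

Rate = 31/10 = 3.1 sts per cm.
left front: 26 × 3.1 = 80.60 → 81.
button band: 3.5 × 3.1 = 10.85 → 11.
back: 58 × 3.1 = 179.80 → 180.
collar: 37.5 × 3.1 = 116.25 → 116.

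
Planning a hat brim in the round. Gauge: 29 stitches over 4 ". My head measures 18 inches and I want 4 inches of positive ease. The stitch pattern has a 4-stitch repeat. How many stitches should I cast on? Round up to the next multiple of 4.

Finished = 18 + 4 = 22 inches.
29 / 4 = 7.25 sts/in.
22 × 7.25 = 159.50 sts.
Next multiple of 4: 160.

160 stitches.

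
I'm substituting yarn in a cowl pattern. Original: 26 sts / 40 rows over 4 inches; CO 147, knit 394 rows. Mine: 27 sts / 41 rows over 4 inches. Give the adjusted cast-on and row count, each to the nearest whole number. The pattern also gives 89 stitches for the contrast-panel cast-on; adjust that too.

Cast on 153 stitches; work 404 rows; contrast-panel cast-on 92 stitches.

Stitches: 147 × 27/26 = 152.65 → 153.
Rows: 394 × 41/40 = 403.85 → 404.
contrast-panel cast-on: 89 × 27/26 = 92.42 → 92.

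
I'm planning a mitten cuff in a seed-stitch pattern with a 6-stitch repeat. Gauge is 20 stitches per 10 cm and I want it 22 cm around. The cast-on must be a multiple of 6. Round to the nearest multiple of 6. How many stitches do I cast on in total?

CO 42 sts.

20 / 10 = 2 sts per cm.
22 × 2 = 44.00 sts.
Nearest multiple of 6: 42.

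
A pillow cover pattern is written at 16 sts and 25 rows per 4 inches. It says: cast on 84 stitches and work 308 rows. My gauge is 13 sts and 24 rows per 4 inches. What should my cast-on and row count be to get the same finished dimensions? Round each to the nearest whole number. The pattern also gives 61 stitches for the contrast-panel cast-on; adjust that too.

Cast on 68 stitches; work 296 rows; contrast-panel cast-on 50 stitches.

Stitches: 84 × 13/16 = 68.25 → 68.
Rows: 308 × 24/25 = 295.68 → 296.
contrast-panel cast-on: 61 × 13/16 = 49.56 → 50.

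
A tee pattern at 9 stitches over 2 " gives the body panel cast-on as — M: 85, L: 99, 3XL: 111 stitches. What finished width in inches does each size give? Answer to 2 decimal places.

9/2 = 4.5 sts per in.
M: 85 / 4.5 = 18.889 → 18.89 in.
L: 99 / 4.5 = 22.000 → 22.00 in.
3XL: 111 / 4.5 = 24.667 → 24.67 in.

M 18.89 inches; L 22.00 inches; 3XL 24.67 inches.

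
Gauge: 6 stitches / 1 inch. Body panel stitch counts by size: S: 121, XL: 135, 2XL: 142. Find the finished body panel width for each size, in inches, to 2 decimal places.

6/1 = 6 sts per in.
S: 121 / 6 = 20.167 → 20.17 in.
XL: 135 / 6 = 22.500 → 22.50 in.
2XL: 142 / 6 = 23.667 → 23.67 in.

S 20.17 inches; XL 22.50 inches; 2XL 23.67 inches.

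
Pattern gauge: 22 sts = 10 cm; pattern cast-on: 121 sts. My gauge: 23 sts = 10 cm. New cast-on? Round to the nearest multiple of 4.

Scale factor = 23 / 22 = 1.045.
121 × 23 / 22 = 126.50 sts.
→ 128 sts.

CO 128 sts.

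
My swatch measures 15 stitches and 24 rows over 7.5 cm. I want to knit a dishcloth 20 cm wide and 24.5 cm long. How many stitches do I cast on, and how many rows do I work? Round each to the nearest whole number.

Stitch gauge = 15/7.5 = 2 sts/cm; 20 × 2 = 40.00 → 40 sts.
Row gauge = 24/7.5 = 3.2 rows/cm; 24.5 × 3.2 = 78.40 → 78 rows.

Cast on 40 stitches and work 78 rows.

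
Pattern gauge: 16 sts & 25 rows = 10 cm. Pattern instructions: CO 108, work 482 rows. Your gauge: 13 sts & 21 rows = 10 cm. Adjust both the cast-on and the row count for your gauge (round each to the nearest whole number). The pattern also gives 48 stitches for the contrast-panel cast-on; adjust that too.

Stitches: 108 × 13/16 = 87.75 → 88.
Rows: 482 × 21/25 = 404.88 → 405.
contrast-panel cast-on: 48 × 13/16 = 39.00 → 39.

Cast on 88 stitches; work 405 rows; contrast-panel cast-on 39 stitches.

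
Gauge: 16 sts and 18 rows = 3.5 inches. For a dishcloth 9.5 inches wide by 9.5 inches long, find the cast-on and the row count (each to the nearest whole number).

Stitch gauge = 16/3.5 = 4.571 sts/in; 9.5 × 4.571 = 43.43 → 43 sts.
Row gauge = 18/3.5 = 5.143 rows/in; 9.5 × 5.143 = 48.86 → 49 rows.

Cast on 43 stitches and work 49 rows.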